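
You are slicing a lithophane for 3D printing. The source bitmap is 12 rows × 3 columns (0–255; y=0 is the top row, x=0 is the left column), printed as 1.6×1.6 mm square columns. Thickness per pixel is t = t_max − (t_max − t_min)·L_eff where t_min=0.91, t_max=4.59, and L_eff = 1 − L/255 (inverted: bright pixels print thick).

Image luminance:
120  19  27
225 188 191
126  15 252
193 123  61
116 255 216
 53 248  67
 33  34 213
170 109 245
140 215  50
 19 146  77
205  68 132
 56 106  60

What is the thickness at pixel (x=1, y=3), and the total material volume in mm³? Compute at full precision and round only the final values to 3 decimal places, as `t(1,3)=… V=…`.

t(1,3)=2.685 V=252.812

span = t_max - t_min = 4.59 - 0.91 = 3.680
L(1,3) = 123, L_eff = 1 - 123/255 = 0.517647 (inverted)
t(1,3) = 4.59 - 3.680·0.517647 = 2.685
Σt over all 12·3 pixels = 37033/375 ≈ 98.7546667
V = pitch²·Σt = 1.6²·37033/375 = 252.812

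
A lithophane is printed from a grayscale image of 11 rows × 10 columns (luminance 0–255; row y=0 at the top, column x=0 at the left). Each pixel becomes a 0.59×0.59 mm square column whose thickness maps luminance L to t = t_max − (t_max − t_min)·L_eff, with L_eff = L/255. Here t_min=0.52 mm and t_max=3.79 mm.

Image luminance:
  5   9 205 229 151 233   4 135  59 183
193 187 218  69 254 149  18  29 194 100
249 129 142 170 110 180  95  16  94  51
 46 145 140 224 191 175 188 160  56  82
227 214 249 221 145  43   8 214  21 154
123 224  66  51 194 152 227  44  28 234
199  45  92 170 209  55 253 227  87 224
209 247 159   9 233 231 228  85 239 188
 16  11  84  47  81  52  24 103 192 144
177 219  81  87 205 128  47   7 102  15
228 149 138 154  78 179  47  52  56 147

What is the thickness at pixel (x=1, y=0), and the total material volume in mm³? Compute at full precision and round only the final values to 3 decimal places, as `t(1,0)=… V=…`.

span = t_max - t_min = 3.79 - 0.52 = 3.270
L(1,0) = 9, L_eff = 9/255 = 0.035294
t(1,0) = 3.79 - 3.270·0.035294 = 3.675
Σt over all 11·10 pixels = 391649/1700 ≈ 230.3817647
V = pitch²·Σt = 0.59²·391649/1700 = 80.196

t(1,0)=3.675 V=80.196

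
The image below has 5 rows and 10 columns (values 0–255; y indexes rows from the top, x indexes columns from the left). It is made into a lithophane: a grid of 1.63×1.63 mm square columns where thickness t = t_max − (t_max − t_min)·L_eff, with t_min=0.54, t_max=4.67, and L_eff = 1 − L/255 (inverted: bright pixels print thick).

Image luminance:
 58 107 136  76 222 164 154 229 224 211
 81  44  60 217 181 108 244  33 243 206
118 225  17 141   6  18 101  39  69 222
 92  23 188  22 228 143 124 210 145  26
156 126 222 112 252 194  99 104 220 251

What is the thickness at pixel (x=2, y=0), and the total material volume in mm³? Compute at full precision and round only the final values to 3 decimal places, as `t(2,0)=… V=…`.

t(2,0)=2.743 V=368.265

span = t_max - t_min = 4.67 - 0.54 = 4.130
L(2,0) = 136, L_eff = 1 - 136/255 = 0.466667 (inverted)
t(2,0) = 4.67 - 4.130·0.466667 = 2.743
Σt over all 5·10 pixels = 1178161/8500 ≈ 138.6071765
V = pitch²·Σt = 1.63²·1178161/8500 = 368.265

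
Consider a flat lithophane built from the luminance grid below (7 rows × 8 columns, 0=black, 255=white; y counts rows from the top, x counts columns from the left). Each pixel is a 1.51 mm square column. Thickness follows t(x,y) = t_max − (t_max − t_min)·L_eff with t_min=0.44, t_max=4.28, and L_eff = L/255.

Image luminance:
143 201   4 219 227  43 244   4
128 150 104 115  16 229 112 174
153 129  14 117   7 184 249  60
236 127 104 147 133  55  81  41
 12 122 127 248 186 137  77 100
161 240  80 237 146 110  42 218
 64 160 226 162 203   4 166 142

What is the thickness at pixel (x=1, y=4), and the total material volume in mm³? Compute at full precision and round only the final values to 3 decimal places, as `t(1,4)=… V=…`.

t(1,4)=2.443 V=295.158

span = t_max - t_min = 4.28 - 0.44 = 3.840
L(1,4) = 122, L_eff = 122/255 = 0.478431
t(1,4) = 4.28 - 3.840·0.478431 = 2.443
Σt over all 7·8 pixels = 55016/425 ≈ 129.4494118
V = pitch²·Σt = 1.51²·55016/425 = 295.158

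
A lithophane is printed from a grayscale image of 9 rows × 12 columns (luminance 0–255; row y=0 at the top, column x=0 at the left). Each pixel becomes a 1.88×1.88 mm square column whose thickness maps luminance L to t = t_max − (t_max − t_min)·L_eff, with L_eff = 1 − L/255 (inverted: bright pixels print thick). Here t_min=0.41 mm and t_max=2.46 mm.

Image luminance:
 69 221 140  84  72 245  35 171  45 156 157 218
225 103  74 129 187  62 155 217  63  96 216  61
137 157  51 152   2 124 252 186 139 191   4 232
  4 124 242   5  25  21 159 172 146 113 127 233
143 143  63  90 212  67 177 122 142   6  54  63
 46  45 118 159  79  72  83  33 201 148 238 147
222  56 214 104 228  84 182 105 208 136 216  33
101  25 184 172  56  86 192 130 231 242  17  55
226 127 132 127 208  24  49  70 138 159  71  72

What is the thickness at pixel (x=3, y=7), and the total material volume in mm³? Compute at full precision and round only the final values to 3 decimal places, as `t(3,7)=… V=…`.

t(3,7)=1.793 V=540.999

span = t_max - t_min = 2.46 - 0.41 = 2.050
L(3,7) = 172, L_eff = 1 - 172/255 = 0.325490 (inverted)
t(3,7) = 2.46 - 2.050·0.325490 = 1.793
Σt over all 9·12 pixels = 2296/15 ≈ 153.0666667
V = pitch²·Σt = 1.88²·2296/15 = 540.999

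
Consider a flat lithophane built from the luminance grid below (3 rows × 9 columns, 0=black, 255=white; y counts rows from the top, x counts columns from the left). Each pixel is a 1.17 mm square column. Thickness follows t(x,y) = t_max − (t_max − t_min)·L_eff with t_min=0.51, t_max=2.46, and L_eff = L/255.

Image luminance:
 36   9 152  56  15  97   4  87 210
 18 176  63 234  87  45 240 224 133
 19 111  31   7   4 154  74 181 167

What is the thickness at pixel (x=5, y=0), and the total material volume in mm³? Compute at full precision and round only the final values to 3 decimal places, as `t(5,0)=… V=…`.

span = t_max - t_min = 2.46 - 0.51 = 1.950
L(5,0) = 97, L_eff = 97/255 = 0.380392
t(5,0) = 2.46 - 1.950·0.380392 = 1.718
Σt over all 3·9 pixels = 19668/425 ≈ 46.2776471
V = pitch²·Σt = 1.17²·19668/425 = 63.349

t(5,0)=1.718 V=63.349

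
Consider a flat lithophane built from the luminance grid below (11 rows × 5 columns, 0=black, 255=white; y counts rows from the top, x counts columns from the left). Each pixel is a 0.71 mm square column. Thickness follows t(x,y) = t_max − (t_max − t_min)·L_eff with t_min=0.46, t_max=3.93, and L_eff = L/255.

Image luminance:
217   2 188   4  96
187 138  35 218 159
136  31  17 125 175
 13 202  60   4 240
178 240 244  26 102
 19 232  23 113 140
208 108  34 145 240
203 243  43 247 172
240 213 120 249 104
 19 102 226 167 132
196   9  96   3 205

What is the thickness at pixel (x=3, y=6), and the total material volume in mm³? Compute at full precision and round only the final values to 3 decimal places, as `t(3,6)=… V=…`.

span = t_max - t_min = 3.93 - 0.46 = 3.470
L(3,6) = 145, L_eff = 145/255 = 0.568627
t(3,6) = 3.93 - 3.470·0.568627 = 1.957
Σt over all 11·5 pixels = 2982889/25500 ≈ 116.9760392
V = pitch²·Σt = 0.71²·2982889/25500 = 58.968

t(3,6)=1.957 V=58.968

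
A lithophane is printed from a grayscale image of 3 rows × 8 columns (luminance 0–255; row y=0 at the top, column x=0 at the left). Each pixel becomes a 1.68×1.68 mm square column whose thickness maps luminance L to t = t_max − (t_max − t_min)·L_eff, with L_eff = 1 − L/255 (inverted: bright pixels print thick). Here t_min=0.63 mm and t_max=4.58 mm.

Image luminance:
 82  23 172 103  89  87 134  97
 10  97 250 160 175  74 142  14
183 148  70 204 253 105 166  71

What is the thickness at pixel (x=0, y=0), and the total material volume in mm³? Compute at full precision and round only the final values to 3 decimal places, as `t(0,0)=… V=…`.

span = t_max - t_min = 4.58 - 0.63 = 3.950
L(0,0) = 82, L_eff = 1 - 82/255 = 0.678431 (inverted)
t(0,0) = 4.58 - 3.950·0.678431 = 1.900
Σt over all 3·8 pixels = 306923/5100 ≈ 60.1809804
V = pitch²·Σt = 1.68²·306923/5100 = 169.855

t(0,0)=1.900 V=169.855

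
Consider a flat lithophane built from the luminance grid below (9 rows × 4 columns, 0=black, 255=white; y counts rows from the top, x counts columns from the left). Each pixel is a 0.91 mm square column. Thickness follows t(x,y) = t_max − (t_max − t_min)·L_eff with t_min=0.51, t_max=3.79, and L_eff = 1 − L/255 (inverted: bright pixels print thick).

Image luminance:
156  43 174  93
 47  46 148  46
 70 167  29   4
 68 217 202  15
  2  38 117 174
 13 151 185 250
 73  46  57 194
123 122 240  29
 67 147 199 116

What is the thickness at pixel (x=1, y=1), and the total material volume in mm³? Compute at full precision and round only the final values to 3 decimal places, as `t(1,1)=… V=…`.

span = t_max - t_min = 3.79 - 0.51 = 3.280
L(1,1) = 46, L_eff = 1 - 46/255 = 0.819608 (inverted)
t(1,1) = 3.79 - 3.280·0.819608 = 1.102
Σt over all 9·4 pixels = 434221/6375 ≈ 68.1130980
V = pitch²·Σt = 0.91²·434221/6375 = 56.404

t(1,1)=1.102 V=56.404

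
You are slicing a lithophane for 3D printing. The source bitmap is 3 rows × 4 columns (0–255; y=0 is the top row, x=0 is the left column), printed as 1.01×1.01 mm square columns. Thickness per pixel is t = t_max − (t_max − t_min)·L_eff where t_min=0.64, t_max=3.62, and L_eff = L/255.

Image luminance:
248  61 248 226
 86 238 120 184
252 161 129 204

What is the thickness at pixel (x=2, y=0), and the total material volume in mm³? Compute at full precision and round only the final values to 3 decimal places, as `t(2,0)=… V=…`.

t(2,0)=0.722 V=18.599

span = t_max - t_min = 3.62 - 0.64 = 2.980
L(2,0) = 248, L_eff = 248/255 = 0.972549
t(2,0) = 3.62 - 2.980·0.972549 = 0.722
Σt over all 3·4 pixels = 77489/4250 ≈ 18.2327059
V = pitch²·Σt = 1.01²·77489/4250 = 18.599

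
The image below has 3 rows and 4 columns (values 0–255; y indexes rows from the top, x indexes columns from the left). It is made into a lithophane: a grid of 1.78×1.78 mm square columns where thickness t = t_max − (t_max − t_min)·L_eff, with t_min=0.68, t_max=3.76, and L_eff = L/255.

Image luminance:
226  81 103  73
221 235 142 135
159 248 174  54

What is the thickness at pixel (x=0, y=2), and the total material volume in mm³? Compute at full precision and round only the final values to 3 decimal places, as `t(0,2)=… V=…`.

span = t_max - t_min = 3.76 - 0.68 = 3.080
L(0,2) = 159, L_eff = 159/255 = 0.623529
t(0,2) = 3.76 - 3.080·0.623529 = 1.840
Σt over all 3·4 pixels = 48371/2125 ≈ 22.7628235
V = pitch²·Σt = 1.78²·48371/2125 = 72.122

t(0,2)=1.840 V=72.122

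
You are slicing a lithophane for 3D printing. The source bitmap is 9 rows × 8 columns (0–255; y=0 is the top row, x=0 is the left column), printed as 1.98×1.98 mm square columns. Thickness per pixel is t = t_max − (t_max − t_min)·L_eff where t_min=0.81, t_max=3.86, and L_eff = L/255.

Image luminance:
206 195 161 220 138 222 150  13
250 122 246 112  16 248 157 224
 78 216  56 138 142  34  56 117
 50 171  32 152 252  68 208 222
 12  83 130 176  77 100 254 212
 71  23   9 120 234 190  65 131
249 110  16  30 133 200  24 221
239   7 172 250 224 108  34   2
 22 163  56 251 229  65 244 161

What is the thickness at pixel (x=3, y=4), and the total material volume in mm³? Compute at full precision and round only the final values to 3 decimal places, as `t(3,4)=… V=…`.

t(3,4)=1.755 V=631.479

span = t_max - t_min = 3.86 - 0.81 = 3.050
L(3,4) = 176, L_eff = 176/255 = 0.690196
t(3,4) = 3.86 - 3.050·0.690196 = 1.755
Σt over all 9·8 pixels = 821483/5100 ≈ 161.0750980
V = pitch²·Σt = 1.98²·821483/5100 = 631.479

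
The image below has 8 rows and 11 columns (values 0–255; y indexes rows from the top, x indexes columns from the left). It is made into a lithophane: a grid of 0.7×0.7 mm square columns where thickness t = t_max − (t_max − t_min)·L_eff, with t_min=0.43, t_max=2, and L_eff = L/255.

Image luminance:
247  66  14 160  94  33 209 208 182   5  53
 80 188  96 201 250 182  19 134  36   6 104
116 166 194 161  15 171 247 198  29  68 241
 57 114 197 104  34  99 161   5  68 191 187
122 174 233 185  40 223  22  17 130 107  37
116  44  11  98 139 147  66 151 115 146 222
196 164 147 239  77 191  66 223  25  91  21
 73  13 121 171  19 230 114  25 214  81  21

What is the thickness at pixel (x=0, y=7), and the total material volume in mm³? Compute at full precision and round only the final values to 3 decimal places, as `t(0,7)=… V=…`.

t(0,7)=1.551 V=54.693

span = t_max - t_min = 2 - 0.43 = 1.570
L(0,7) = 73, L_eff = 73/255 = 0.286275
t(0,7) = 2 - 1.570·0.286275 = 1.551
Σt over all 8·11 pixels = 2846251/25500 ≈ 111.6176863
V = pitch²·Σt = 0.7²·2846251/25500 = 54.693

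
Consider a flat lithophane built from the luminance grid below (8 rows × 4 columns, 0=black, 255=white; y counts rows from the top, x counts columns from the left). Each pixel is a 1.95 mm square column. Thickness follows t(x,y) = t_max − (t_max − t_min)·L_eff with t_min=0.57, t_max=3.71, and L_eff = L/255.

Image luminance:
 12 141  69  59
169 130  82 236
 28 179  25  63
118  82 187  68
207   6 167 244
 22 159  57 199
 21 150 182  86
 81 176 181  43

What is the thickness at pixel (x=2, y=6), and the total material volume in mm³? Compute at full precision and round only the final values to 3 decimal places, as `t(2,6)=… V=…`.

t(2,6)=1.469 V=281.512

span = t_max - t_min = 3.71 - 0.57 = 3.140
L(2,6) = 182, L_eff = 182/255 = 0.713725
t(2,6) = 3.71 - 3.140·0.713725 = 1.469
Σt over all 8·4 pixels = 943927/12750 ≈ 74.0334902
V = pitch²·Σt = 1.95²·943927/12750 = 281.512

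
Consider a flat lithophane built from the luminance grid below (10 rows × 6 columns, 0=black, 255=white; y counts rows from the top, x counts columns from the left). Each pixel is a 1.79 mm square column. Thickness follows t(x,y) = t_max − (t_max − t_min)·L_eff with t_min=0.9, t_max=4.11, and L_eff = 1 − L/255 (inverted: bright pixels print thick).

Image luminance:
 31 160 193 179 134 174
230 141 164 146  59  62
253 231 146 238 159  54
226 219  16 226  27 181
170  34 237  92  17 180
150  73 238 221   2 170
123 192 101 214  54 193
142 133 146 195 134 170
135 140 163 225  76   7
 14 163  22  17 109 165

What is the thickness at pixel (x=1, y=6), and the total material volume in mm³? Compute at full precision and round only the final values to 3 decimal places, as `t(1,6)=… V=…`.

t(1,6)=3.317 V=506.422

span = t_max - t_min = 4.11 - 0.9 = 3.210
L(1,6) = 192, L_eff = 1 - 192/255 = 0.247059 (inverted)
t(1,6) = 4.11 - 3.210·0.247059 = 3.317
Σt over all 10·6 pixels = 671731/4250 ≈ 158.0543529
V = pitch²·Σt = 1.79²·671731/4250 = 506.422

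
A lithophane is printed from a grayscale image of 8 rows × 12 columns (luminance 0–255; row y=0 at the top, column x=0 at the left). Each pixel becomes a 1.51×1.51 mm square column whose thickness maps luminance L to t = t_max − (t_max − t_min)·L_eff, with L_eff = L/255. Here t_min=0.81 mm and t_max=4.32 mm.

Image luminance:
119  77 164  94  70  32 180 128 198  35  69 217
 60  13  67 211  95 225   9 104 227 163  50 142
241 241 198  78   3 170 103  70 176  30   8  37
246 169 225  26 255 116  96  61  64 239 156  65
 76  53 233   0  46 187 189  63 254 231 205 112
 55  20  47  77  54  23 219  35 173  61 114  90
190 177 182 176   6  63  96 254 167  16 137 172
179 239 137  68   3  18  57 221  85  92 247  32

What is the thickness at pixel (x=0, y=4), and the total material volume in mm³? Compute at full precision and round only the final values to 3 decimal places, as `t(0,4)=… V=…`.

t(0,4)=3.274 V=586.152

span = t_max - t_min = 4.32 - 0.81 = 3.510
L(0,4) = 76, L_eff = 76/255 = 0.298039
t(0,4) = 4.32 - 3.510·0.298039 = 3.274
Σt over all 8·12 pixels = 2185119/8500 ≈ 257.0728235
V = pitch²·Σt = 1.51²·2185119/8500 = 586.152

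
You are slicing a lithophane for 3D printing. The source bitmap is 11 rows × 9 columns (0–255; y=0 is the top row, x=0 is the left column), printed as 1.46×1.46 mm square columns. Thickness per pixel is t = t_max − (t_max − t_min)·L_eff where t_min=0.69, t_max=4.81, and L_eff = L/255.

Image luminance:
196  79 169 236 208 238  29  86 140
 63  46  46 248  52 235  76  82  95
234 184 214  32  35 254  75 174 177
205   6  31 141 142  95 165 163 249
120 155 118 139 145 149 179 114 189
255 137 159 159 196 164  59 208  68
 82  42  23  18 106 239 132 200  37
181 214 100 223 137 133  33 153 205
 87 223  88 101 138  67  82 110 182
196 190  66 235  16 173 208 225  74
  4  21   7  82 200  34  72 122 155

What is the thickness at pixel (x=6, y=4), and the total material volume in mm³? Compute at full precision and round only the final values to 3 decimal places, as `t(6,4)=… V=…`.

t(6,4)=1.918 V=566.328

span = t_max - t_min = 4.81 - 0.69 = 4.120
L(6,4) = 179, L_eff = 179/255 = 0.701961
t(6,4) = 4.81 - 4.120·0.701961 = 1.918
Σt over all 11·9 pixels = 2258299/8500 ≈ 265.6822353
V = pitch²·Σt = 1.46²·2258299/8500 = 566.328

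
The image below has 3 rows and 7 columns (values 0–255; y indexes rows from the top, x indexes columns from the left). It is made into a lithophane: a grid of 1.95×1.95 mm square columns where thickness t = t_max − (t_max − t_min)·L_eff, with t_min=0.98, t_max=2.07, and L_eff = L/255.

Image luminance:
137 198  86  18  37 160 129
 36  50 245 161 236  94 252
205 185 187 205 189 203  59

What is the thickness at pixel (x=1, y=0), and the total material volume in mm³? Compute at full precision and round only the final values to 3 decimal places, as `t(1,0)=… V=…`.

span = t_max - t_min = 2.07 - 0.98 = 1.090
L(1,0) = 198, L_eff = 198/255 = 0.776471
t(1,0) = 2.07 - 1.090·0.776471 = 1.224
Σt over all 3·7 pixels = 257879/8500 ≈ 30.3387059
V = pitch²·Σt = 1.95²·257879/8500 = 115.363

t(1,0)=1.224 V=115.363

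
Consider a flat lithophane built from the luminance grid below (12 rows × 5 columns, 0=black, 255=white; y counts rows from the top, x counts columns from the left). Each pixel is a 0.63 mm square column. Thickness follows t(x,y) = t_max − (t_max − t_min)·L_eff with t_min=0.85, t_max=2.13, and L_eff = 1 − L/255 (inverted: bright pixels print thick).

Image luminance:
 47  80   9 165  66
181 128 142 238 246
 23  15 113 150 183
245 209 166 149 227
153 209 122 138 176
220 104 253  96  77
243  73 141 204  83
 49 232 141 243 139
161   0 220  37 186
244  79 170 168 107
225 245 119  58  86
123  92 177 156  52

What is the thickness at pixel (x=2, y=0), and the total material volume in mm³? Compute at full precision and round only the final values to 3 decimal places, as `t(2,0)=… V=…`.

span = t_max - t_min = 2.13 - 0.85 = 1.280
L(2,0) = 9, L_eff = 1 - 9/255 = 0.964706 (inverted)
t(2,0) = 2.13 - 1.280·0.964706 = 0.895
Σt over all 12·5 pixels = 199927/2125 ≈ 94.0832941
V = pitch²·Σt = 0.63²·199927/2125 = 37.342

t(2,0)=0.895 V=37.342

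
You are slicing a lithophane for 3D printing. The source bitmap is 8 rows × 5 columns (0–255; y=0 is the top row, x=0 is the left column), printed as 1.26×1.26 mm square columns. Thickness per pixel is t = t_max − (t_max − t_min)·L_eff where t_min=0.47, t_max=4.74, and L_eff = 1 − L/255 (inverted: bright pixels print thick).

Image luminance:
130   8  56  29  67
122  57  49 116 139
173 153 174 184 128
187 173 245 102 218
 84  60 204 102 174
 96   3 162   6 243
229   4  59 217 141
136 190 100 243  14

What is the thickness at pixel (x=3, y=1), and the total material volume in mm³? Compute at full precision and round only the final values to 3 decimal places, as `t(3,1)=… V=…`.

span = t_max - t_min = 4.74 - 0.47 = 4.270
L(3,1) = 116, L_eff = 1 - 116/255 = 0.545098 (inverted)
t(3,1) = 4.74 - 4.270·0.545098 = 2.412
Σt over all 8·5 pixels = 868193/8500 ≈ 102.1403529
V = pitch²·Σt = 1.26²·868193/8500 = 162.158

t(3,1)=2.412 V=162.158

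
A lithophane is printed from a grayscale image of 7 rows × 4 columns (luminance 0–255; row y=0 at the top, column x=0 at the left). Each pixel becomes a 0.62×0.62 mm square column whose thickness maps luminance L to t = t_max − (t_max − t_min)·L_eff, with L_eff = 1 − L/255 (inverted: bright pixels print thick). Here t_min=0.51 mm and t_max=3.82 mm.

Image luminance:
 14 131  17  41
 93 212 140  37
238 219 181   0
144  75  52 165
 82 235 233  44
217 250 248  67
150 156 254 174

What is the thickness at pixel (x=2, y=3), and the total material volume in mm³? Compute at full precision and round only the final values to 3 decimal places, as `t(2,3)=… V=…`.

span = t_max - t_min = 3.82 - 0.51 = 3.310
L(2,3) = 52, L_eff = 1 - 52/255 = 0.796078 (inverted)
t(2,3) = 3.82 - 3.310·0.796078 = 1.185
Σt over all 7·4 pixels = 1644779/25500 ≈ 64.5011373
V = pitch²·Σt = 0.62²·1644779/25500 = 24.794

t(2,3)=1.185 V=24.794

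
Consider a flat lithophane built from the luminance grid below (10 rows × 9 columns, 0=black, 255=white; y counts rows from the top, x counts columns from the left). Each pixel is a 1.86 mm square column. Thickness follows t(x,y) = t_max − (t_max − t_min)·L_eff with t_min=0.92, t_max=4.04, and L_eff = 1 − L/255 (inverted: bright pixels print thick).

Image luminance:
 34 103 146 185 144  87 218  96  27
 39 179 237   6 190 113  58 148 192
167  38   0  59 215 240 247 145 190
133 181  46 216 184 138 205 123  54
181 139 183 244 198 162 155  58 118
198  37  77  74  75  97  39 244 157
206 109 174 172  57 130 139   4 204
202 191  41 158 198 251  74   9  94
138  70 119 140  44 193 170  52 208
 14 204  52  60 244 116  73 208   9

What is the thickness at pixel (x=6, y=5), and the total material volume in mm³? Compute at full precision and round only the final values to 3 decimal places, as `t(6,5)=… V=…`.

span = t_max - t_min = 4.04 - 0.92 = 3.120
L(6,5) = 39, L_eff = 1 - 39/255 = 0.847059 (inverted)
t(6,5) = 4.04 - 3.120·0.847059 = 1.397
Σt over all 10·9 pixels = 481346/2125 ≈ 226.5157647
V = pitch²·Σt = 1.86²·481346/2125 = 783.654

t(6,5)=1.397 V=783.654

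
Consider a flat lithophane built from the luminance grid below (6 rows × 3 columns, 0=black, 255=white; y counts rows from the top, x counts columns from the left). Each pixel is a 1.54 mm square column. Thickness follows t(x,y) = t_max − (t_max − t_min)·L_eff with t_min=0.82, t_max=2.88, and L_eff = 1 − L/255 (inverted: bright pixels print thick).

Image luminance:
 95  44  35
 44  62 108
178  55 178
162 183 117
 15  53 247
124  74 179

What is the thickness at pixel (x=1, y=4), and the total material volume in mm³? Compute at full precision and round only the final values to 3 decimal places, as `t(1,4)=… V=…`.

t(1,4)=1.248 V=72.422

span = t_max - t_min = 2.88 - 0.82 = 2.060
L(1,4) = 53, L_eff = 1 - 53/255 = 0.792157 (inverted)
t(1,4) = 2.88 - 2.060·0.792157 = 1.248
Σt over all 6·3 pixels = 129783/4250 ≈ 30.5371765
V = pitch²·Σt = 1.54²·129783/4250 = 72.422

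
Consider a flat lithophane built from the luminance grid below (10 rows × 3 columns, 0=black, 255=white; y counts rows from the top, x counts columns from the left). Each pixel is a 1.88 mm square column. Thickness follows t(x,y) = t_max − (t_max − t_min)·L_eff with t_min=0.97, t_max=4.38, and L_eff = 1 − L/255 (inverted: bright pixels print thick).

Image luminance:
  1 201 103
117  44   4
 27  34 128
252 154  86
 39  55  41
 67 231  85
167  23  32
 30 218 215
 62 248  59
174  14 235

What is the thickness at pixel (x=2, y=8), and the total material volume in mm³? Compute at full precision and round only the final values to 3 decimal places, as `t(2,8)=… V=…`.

t(2,8)=1.759 V=251.543

span = t_max - t_min = 4.38 - 0.97 = 3.410
L(2,8) = 59, L_eff = 1 - 59/255 = 0.768627 (inverted)
t(2,8) = 4.38 - 3.410·0.768627 = 1.759
Σt over all 10·3 pixels = 453709/6375 ≈ 71.1700392
V = pitch²·Σt = 1.88²·453709/6375 = 251.543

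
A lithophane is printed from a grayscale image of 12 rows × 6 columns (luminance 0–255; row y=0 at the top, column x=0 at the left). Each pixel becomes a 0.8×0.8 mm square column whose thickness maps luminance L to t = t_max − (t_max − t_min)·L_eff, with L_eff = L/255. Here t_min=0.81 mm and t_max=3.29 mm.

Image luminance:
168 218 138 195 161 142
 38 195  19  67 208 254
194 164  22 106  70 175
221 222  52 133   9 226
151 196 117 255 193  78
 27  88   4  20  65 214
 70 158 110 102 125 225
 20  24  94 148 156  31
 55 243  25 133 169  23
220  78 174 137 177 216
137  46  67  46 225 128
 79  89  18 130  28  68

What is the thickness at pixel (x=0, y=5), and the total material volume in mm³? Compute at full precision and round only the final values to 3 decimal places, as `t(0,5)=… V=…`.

t(0,5)=3.027 V=96.960

span = t_max - t_min = 3.29 - 0.81 = 2.480
L(0,5) = 27, L_eff = 27/255 = 0.105882
t(0,5) = 3.29 - 2.480·0.105882 = 3.027
Σt over all 12·6 pixels = 965812/6375 ≈ 151.4999216
V = pitch²·Σt = 0.8²·965812/6375 = 96.960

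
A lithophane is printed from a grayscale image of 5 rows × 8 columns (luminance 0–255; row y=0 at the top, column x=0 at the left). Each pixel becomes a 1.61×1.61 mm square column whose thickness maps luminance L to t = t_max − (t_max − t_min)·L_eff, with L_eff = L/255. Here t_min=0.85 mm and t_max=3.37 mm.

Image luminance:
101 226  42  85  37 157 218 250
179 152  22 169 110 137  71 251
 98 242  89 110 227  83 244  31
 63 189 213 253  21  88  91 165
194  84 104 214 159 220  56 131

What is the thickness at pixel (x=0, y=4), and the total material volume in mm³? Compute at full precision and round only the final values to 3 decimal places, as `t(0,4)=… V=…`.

t(0,4)=1.453 V=206.580

span = t_max - t_min = 3.37 - 0.85 = 2.520
L(0,4) = 194, L_eff = 194/255 = 0.760784
t(0,4) = 3.37 - 2.520·0.760784 = 1.453
Σt over all 5·8 pixels = 79.696
V = pitch²·Σt = 1.61²·79.696 = 206.580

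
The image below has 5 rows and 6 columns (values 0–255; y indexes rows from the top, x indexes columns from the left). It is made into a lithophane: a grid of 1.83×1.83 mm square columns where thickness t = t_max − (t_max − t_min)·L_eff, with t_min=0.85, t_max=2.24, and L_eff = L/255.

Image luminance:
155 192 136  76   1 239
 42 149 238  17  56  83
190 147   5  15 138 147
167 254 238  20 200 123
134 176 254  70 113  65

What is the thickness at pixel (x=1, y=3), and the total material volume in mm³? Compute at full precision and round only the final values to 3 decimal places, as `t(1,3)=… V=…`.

t(1,3)=0.855 V=154.948

span = t_max - t_min = 2.24 - 0.85 = 1.390
L(1,3) = 254, L_eff = 254/255 = 0.996078
t(1,3) = 2.24 - 1.390·0.996078 = 0.855
Σt over all 5·6 pixels = 19664/425 ≈ 46.2682353
V = pitch²·Σt = 1.83²·19664/425 = 154.948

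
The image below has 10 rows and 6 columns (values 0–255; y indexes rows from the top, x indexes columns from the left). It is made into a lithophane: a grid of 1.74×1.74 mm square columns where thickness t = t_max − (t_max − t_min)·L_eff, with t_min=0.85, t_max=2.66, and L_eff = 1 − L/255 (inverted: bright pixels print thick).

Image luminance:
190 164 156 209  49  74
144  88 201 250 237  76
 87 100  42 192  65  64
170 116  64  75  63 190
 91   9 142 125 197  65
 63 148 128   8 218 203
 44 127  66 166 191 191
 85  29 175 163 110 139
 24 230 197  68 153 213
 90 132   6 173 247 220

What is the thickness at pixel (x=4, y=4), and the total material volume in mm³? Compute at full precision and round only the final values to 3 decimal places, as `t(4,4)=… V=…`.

span = t_max - t_min = 2.66 - 0.85 = 1.810
L(4,4) = 197, L_eff = 1 - 197/255 = 0.227451 (inverted)
t(4,4) = 2.66 - 1.810·0.227451 = 2.248
Σt over all 10·6 pixels = 1347281/12750 ≈ 105.6690980
V = pitch²·Σt = 1.74²·1347281/12750 = 319.924

t(4,4)=2.248 V=319.924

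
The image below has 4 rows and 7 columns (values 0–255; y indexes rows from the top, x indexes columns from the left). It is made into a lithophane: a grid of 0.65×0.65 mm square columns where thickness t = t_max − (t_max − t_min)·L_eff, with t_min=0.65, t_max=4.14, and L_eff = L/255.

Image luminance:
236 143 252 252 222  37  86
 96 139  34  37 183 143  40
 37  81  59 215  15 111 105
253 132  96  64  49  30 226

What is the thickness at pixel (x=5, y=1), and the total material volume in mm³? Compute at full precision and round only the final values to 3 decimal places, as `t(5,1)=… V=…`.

span = t_max - t_min = 4.14 - 0.65 = 3.490
L(5,1) = 143, L_eff = 143/255 = 0.560784
t(5,1) = 4.14 - 3.490·0.560784 = 2.183
Σt over all 4·7 pixels = 1778783/25500 ≈ 69.7561961
V = pitch²·Σt = 0.65²·1778783/25500 = 29.472

t(5,1)=2.183 V=29.472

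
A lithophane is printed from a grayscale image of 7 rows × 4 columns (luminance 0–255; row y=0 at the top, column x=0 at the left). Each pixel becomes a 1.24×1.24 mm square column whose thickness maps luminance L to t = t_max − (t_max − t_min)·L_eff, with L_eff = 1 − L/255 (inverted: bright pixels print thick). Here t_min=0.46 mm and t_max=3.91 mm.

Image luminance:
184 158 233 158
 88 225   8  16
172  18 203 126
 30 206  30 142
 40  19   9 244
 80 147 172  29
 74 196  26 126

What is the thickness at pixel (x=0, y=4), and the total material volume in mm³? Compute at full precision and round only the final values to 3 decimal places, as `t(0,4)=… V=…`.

t(0,4)=1.001 V=85.520

span = t_max - t_min = 3.91 - 0.46 = 3.450
L(0,4) = 40, L_eff = 1 - 40/255 = 0.843137 (inverted)
t(0,4) = 3.91 - 3.450·0.843137 = 1.001
Σt over all 7·4 pixels = 94553/1700 ≈ 55.6194118
V = pitch²·Σt = 1.24²·94553/1700 = 85.520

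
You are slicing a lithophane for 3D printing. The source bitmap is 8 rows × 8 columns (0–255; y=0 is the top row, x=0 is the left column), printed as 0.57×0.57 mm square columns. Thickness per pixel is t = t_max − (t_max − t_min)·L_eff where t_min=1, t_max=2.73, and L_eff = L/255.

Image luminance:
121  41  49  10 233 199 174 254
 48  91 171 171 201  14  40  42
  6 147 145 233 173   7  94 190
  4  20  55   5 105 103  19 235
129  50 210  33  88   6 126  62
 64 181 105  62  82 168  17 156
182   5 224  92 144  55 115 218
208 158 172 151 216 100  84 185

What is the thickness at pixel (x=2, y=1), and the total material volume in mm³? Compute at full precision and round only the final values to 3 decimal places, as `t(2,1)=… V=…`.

t(2,1)=1.570 V=40.790

span = t_max - t_min = 2.73 - 1 = 1.730
L(2,1) = 171, L_eff = 171/255 = 0.670588
t(2,1) = 2.73 - 1.730·0.670588 = 1.570
Σt over all 8·8 pixels = 266788/2125 ≈ 125.5472941
V = pitch²·Σt = 0.57²·266788/2125 = 40.790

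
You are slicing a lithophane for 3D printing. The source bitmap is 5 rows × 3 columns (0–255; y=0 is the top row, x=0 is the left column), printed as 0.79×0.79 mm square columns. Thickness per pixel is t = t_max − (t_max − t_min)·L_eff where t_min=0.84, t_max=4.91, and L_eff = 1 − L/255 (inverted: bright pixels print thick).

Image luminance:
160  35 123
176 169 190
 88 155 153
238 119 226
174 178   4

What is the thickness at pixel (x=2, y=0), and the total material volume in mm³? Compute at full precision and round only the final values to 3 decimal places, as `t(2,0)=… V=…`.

t(2,0)=2.803 V=29.659

span = t_max - t_min = 4.91 - 0.84 = 4.070
L(2,0) = 123, L_eff = 1 - 123/255 = 0.517647 (inverted)
t(2,0) = 4.91 - 4.070·0.517647 = 2.803
Σt over all 5·3 pixels = 302954/6375 ≈ 47.5221961
V = pitch²·Σt = 0.79²·302954/6375 = 29.659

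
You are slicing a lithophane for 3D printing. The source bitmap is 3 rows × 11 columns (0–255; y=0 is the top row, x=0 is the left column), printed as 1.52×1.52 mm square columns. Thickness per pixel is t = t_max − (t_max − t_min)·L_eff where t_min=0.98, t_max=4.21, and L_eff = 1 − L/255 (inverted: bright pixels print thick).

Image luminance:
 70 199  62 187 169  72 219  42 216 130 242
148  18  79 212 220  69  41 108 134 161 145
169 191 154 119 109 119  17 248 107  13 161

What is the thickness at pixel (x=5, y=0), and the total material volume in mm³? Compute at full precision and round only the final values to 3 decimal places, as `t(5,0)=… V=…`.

span = t_max - t_min = 4.21 - 0.98 = 3.230
L(5,0) = 72, L_eff = 1 - 72/255 = 0.717647 (inverted)
t(5,0) = 4.21 - 3.230·0.717647 = 1.892
Σt over all 3·11 pixels = 87.44
V = pitch²·Σt = 1.52²·87.44 = 202.021

t(5,0)=1.892 V=202.021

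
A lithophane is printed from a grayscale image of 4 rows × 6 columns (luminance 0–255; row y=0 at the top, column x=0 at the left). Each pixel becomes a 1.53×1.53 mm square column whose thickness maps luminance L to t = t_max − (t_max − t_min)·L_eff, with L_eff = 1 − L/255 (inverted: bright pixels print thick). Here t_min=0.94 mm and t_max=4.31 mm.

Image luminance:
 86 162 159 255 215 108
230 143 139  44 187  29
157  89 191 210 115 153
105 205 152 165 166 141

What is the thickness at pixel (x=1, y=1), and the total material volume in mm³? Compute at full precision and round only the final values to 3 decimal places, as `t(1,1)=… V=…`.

span = t_max - t_min = 4.31 - 0.94 = 3.370
L(1,1) = 143, L_eff = 1 - 143/255 = 0.439216 (inverted)
t(1,1) = 4.31 - 3.370·0.439216 = 2.830
Σt over all 4·6 pixels = 298417/4250 ≈ 70.2157647
V = pitch²·Σt = 1.53²·298417/4250 = 164.368

t(1,1)=2.830 V=164.368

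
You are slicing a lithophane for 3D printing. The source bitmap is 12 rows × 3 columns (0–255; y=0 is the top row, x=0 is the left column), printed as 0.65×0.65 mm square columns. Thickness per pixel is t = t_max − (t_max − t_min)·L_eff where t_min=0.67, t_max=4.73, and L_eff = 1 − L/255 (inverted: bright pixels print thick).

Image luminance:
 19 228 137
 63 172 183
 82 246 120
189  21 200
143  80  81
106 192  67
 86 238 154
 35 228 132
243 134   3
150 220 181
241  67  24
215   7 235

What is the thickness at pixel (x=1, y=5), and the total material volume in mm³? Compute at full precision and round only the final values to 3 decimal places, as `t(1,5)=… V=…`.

t(1,5)=3.727 V=43.300

span = t_max - t_min = 4.73 - 0.67 = 4.060
L(1,5) = 192, L_eff = 1 - 192/255 = 0.247059 (inverted)
t(1,5) = 4.73 - 4.060·0.247059 = 3.727
Σt over all 12·3 pixels = 653348/6375 ≈ 102.4859608
V = pitch²·Σt = 0.65²·653348/6375 = 43.300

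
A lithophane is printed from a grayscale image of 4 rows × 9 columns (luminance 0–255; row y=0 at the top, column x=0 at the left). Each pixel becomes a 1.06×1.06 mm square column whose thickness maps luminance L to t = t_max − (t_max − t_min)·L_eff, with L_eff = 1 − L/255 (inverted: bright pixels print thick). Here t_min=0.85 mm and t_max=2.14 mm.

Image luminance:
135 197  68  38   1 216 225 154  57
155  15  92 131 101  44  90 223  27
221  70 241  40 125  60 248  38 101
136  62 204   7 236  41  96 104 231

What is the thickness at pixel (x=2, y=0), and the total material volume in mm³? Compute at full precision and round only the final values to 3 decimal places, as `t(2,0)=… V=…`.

t(2,0)=1.194 V=58.426

span = t_max - t_min = 2.14 - 0.85 = 1.290
L(2,0) = 68, L_eff = 1 - 68/255 = 0.733333 (inverted)
t(2,0) = 2.14 - 1.290·0.733333 = 1.194
Σt over all 4·9 pixels = 44199/850 ≈ 51.9988235
V = pitch²·Σt = 1.06²·44199/850 = 58.426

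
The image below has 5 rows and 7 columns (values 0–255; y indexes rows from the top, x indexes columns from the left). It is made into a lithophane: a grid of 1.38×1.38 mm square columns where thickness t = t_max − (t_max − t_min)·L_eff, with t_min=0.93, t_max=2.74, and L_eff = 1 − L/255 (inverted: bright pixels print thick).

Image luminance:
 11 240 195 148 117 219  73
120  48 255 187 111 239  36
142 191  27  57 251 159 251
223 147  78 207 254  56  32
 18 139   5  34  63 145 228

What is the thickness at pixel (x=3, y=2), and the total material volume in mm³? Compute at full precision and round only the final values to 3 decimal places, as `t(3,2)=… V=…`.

span = t_max - t_min = 2.74 - 0.93 = 1.810
L(3,2) = 57, L_eff = 1 - 57/255 = 0.776471 (inverted)
t(3,2) = 2.74 - 1.810·0.776471 = 1.335
Σt over all 5·7 pixels = 1681811/25500 ≈ 65.9533725
V = pitch²·Σt = 1.38²·1681811/25500 = 125.602

t(3,2)=1.335 V=125.602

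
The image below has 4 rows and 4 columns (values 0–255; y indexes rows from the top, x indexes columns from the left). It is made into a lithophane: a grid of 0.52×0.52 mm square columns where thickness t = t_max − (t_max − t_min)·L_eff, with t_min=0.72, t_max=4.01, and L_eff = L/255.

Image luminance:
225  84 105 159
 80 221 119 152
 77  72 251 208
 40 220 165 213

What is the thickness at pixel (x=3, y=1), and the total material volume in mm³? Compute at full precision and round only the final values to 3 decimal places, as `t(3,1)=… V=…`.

span = t_max - t_min = 4.01 - 0.72 = 3.290
L(3,1) = 152, L_eff = 152/255 = 0.596078
t(3,1) = 4.01 - 3.290·0.596078 = 2.049
Σt over all 4·4 pixels = 283147/8500 ≈ 33.3114118
V = pitch²·Σt = 0.52²·283147/8500 = 9.007

t(3,1)=2.049 V=9.007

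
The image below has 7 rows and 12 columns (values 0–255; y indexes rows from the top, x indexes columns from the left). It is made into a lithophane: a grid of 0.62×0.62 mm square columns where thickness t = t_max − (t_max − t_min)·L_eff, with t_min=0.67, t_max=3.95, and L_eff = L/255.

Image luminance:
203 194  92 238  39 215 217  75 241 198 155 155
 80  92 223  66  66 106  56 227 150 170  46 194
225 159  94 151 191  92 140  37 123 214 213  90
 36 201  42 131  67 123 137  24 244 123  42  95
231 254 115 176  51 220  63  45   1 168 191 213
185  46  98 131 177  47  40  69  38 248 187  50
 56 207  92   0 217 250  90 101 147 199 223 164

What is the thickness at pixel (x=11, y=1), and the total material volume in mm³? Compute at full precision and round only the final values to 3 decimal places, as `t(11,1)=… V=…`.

span = t_max - t_min = 3.95 - 0.67 = 3.280
L(11,1) = 194, L_eff = 194/255 = 0.760784
t(11,1) = 3.95 - 3.280·0.760784 = 1.455
Σt over all 7·12 pixels = 1190101/6375 ≈ 186.6825098
V = pitch²·Σt = 0.62²·1190101/6375 = 71.761

t(11,1)=1.455 V=71.761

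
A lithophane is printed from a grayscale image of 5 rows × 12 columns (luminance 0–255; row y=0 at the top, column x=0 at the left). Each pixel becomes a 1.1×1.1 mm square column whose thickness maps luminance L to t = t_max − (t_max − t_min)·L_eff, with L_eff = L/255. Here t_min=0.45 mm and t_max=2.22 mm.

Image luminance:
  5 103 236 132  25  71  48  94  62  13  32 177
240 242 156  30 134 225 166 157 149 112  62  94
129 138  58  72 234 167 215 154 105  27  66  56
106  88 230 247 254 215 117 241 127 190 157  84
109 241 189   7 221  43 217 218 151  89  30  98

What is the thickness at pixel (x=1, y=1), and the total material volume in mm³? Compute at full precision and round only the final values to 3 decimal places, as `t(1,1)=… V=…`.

span = t_max - t_min = 2.22 - 0.45 = 1.770
L(1,1) = 242, L_eff = 242/255 = 0.949020
t(1,1) = 2.22 - 1.770·0.949020 = 0.540
Σt over all 5·12 pixels = 133751/1700 ≈ 78.6770588
V = pitch²·Σt = 1.1²·133751/1700 = 95.199

t(1,1)=0.540 V=95.199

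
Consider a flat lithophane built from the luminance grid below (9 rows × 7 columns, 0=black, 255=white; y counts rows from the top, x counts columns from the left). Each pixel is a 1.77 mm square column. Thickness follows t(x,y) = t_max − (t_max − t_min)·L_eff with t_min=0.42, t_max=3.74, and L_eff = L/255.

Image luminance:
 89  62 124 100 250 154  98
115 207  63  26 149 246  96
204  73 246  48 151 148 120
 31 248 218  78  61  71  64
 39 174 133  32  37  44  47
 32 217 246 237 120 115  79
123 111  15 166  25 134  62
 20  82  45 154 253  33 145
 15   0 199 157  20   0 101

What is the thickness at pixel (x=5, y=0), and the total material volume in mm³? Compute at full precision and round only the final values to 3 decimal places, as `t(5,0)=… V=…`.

span = t_max - t_min = 3.74 - 0.42 = 3.320
L(5,0) = 154, L_eff = 154/255 = 0.603922
t(5,0) = 3.74 - 3.320·0.603922 = 1.735
Σt over all 9·7 pixels = 1850123/12750 ≈ 145.1076863
V = pitch²·Σt = 1.77²·1850123/12750 = 454.608

t(5,0)=1.735 V=454.608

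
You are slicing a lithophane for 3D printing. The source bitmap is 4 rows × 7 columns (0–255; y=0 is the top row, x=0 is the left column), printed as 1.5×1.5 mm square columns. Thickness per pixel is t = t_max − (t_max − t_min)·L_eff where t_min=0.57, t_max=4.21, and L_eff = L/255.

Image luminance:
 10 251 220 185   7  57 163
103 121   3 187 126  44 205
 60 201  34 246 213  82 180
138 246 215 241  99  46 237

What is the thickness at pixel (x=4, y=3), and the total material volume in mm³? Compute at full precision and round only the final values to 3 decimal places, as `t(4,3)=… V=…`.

t(4,3)=2.797 V=139.329

span = t_max - t_min = 4.21 - 0.57 = 3.640
L(4,3) = 99, L_eff = 99/255 = 0.388235
t(4,3) = 4.21 - 3.640·0.388235 = 2.797
Σt over all 4·7 pixels = 78953/1275 ≈ 61.9239216
V = pitch²·Σt = 1.5²·78953/1275 = 139.329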